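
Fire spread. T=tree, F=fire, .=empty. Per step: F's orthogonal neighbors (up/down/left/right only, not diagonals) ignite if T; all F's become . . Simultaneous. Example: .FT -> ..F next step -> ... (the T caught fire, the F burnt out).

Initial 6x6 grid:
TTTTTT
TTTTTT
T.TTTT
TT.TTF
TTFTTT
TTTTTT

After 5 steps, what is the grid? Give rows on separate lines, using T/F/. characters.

Step 1: 6 trees catch fire, 2 burn out
  TTTTTT
  TTTTTT
  T.TTTF
  TT.TF.
  TF.FTF
  TTFTTT
Step 2: 9 trees catch fire, 6 burn out
  TTTTTT
  TTTTTF
  T.TTF.
  TF.F..
  F...F.
  TF.FTF
Step 3: 6 trees catch fire, 9 burn out
  TTTTTF
  TTTTF.
  T.TF..
  F.....
  ......
  F...F.
Step 4: 4 trees catch fire, 6 burn out
  TTTTF.
  TTTF..
  F.F...
  ......
  ......
  ......
Step 5: 3 trees catch fire, 4 burn out
  TTTF..
  FTF...
  ......
  ......
  ......
  ......

TTTF..
FTF...
......
......
......
......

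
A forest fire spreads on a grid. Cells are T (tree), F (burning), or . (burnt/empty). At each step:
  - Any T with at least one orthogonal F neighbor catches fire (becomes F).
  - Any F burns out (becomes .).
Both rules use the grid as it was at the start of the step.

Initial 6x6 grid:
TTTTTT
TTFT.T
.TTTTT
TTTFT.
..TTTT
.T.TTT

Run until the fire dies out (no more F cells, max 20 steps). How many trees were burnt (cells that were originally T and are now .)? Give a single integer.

Answer: 26

Derivation:
Step 1: +8 fires, +2 burnt (F count now 8)
Step 2: +9 fires, +8 burnt (F count now 9)
Step 3: +6 fires, +9 burnt (F count now 6)
Step 4: +3 fires, +6 burnt (F count now 3)
Step 5: +0 fires, +3 burnt (F count now 0)
Fire out after step 5
Initially T: 27, now '.': 35
Total burnt (originally-T cells now '.'): 26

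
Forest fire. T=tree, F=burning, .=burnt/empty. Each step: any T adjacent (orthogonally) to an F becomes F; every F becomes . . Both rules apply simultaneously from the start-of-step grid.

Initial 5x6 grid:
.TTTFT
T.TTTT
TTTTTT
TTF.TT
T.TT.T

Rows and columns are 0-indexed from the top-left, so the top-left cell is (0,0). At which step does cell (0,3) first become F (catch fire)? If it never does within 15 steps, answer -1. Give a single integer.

Step 1: cell (0,3)='F' (+6 fires, +2 burnt)
  -> target ignites at step 1
Step 2: cell (0,3)='.' (+9 fires, +6 burnt)
Step 3: cell (0,3)='.' (+5 fires, +9 burnt)
Step 4: cell (0,3)='.' (+2 fires, +5 burnt)
Step 5: cell (0,3)='.' (+1 fires, +2 burnt)
Step 6: cell (0,3)='.' (+0 fires, +1 burnt)
  fire out at step 6

1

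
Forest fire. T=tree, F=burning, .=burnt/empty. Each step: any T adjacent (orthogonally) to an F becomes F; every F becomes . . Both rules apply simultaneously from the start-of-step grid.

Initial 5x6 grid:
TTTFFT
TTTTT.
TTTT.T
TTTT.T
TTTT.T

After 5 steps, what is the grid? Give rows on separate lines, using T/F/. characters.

Step 1: 4 trees catch fire, 2 burn out
  TTF..F
  TTTFF.
  TTTT.T
  TTTT.T
  TTTT.T
Step 2: 3 trees catch fire, 4 burn out
  TF....
  TTF...
  TTTF.T
  TTTT.T
  TTTT.T
Step 3: 4 trees catch fire, 3 burn out
  F.....
  TF....
  TTF..T
  TTTF.T
  TTTT.T
Step 4: 4 trees catch fire, 4 burn out
  ......
  F.....
  TF...T
  TTF..T
  TTTF.T
Step 5: 3 trees catch fire, 4 burn out
  ......
  ......
  F....T
  TF...T
  TTF..T

......
......
F....T
TF...T
TTF..T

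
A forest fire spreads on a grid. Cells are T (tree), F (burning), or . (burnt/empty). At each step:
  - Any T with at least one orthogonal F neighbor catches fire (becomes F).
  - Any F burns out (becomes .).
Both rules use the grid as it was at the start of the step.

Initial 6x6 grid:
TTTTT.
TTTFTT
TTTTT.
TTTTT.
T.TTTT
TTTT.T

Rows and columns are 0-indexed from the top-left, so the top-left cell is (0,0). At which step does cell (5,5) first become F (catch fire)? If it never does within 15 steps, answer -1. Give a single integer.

Step 1: cell (5,5)='T' (+4 fires, +1 burnt)
Step 2: cell (5,5)='T' (+7 fires, +4 burnt)
Step 3: cell (5,5)='T' (+6 fires, +7 burnt)
Step 4: cell (5,5)='T' (+6 fires, +6 burnt)
Step 5: cell (5,5)='T' (+3 fires, +6 burnt)
Step 6: cell (5,5)='F' (+3 fires, +3 burnt)
  -> target ignites at step 6
Step 7: cell (5,5)='.' (+1 fires, +3 burnt)
Step 8: cell (5,5)='.' (+0 fires, +1 burnt)
  fire out at step 8

6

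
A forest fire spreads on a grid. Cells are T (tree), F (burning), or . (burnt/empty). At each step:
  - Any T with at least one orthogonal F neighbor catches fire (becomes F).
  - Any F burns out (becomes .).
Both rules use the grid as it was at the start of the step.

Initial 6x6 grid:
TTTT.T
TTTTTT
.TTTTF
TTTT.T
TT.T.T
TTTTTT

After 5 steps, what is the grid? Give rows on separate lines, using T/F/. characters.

Step 1: 3 trees catch fire, 1 burn out
  TTTT.T
  TTTTTF
  .TTTF.
  TTTT.F
  TT.T.T
  TTTTTT
Step 2: 4 trees catch fire, 3 burn out
  TTTT.F
  TTTTF.
  .TTF..
  TTTT..
  TT.T.F
  TTTTTT
Step 3: 4 trees catch fire, 4 burn out
  TTTT..
  TTTF..
  .TF...
  TTTF..
  TT.T..
  TTTTTF
Step 4: 6 trees catch fire, 4 burn out
  TTTF..
  TTF...
  .F....
  TTF...
  TT.F..
  TTTTF.
Step 5: 4 trees catch fire, 6 burn out
  TTF...
  TF....
  ......
  TF....
  TT....
  TTTF..

TTF...
TF....
......
TF....
TT....
TTTF..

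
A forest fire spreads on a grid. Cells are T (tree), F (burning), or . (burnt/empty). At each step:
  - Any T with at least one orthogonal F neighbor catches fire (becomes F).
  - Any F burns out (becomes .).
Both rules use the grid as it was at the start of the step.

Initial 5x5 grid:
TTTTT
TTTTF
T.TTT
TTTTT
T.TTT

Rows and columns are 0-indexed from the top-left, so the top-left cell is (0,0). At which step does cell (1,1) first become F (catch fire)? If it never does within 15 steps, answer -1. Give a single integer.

Step 1: cell (1,1)='T' (+3 fires, +1 burnt)
Step 2: cell (1,1)='T' (+4 fires, +3 burnt)
Step 3: cell (1,1)='F' (+5 fires, +4 burnt)
  -> target ignites at step 3
Step 4: cell (1,1)='.' (+4 fires, +5 burnt)
Step 5: cell (1,1)='.' (+4 fires, +4 burnt)
Step 6: cell (1,1)='.' (+1 fires, +4 burnt)
Step 7: cell (1,1)='.' (+1 fires, +1 burnt)
Step 8: cell (1,1)='.' (+0 fires, +1 burnt)
  fire out at step 8

3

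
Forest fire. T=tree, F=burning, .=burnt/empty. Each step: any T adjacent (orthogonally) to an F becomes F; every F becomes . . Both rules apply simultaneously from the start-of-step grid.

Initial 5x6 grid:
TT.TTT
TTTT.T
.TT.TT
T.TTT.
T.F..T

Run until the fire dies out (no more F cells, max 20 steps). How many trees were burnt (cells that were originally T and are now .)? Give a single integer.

Step 1: +1 fires, +1 burnt (F count now 1)
Step 2: +2 fires, +1 burnt (F count now 2)
Step 3: +3 fires, +2 burnt (F count now 3)
Step 4: +3 fires, +3 burnt (F count now 3)
Step 5: +4 fires, +3 burnt (F count now 4)
Step 6: +3 fires, +4 burnt (F count now 3)
Step 7: +1 fires, +3 burnt (F count now 1)
Step 8: +0 fires, +1 burnt (F count now 0)
Fire out after step 8
Initially T: 20, now '.': 27
Total burnt (originally-T cells now '.'): 17

Answer: 17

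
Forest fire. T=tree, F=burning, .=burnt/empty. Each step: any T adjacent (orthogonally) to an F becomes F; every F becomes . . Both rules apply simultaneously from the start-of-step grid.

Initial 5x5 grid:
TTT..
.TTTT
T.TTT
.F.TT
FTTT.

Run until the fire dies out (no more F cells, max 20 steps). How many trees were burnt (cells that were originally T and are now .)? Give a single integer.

Step 1: +1 fires, +2 burnt (F count now 1)
Step 2: +1 fires, +1 burnt (F count now 1)
Step 3: +1 fires, +1 burnt (F count now 1)
Step 4: +1 fires, +1 burnt (F count now 1)
Step 5: +2 fires, +1 burnt (F count now 2)
Step 6: +3 fires, +2 burnt (F count now 3)
Step 7: +2 fires, +3 burnt (F count now 2)
Step 8: +2 fires, +2 burnt (F count now 2)
Step 9: +1 fires, +2 burnt (F count now 1)
Step 10: +1 fires, +1 burnt (F count now 1)
Step 11: +0 fires, +1 burnt (F count now 0)
Fire out after step 11
Initially T: 16, now '.': 24
Total burnt (originally-T cells now '.'): 15

Answer: 15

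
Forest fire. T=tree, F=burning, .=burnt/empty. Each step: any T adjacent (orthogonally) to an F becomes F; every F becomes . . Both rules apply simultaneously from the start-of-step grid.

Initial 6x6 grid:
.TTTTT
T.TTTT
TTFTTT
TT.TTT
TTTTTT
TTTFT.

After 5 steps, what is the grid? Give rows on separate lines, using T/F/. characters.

Step 1: 6 trees catch fire, 2 burn out
  .TTTTT
  T.FTTT
  TF.FTT
  TT.TTT
  TTTFTT
  TTF.F.
Step 2: 9 trees catch fire, 6 burn out
  .TFTTT
  T..FTT
  F...FT
  TF.FTT
  TTF.FT
  TF....
Step 3: 10 trees catch fire, 9 burn out
  .F.FTT
  F...FT
  .....F
  F...FT
  TF...F
  F.....
Step 4: 4 trees catch fire, 10 burn out
  ....FT
  .....F
  ......
  .....F
  F.....
  ......
Step 5: 1 trees catch fire, 4 burn out
  .....F
  ......
  ......
  ......
  ......
  ......

.....F
......
......
......
......
......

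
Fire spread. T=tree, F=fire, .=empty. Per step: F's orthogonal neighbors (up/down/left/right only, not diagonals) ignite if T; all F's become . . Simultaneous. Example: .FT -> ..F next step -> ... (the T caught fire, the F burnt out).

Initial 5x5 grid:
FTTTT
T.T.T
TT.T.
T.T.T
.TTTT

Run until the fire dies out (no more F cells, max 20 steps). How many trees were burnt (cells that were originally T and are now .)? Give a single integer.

Answer: 10

Derivation:
Step 1: +2 fires, +1 burnt (F count now 2)
Step 2: +2 fires, +2 burnt (F count now 2)
Step 3: +4 fires, +2 burnt (F count now 4)
Step 4: +1 fires, +4 burnt (F count now 1)
Step 5: +1 fires, +1 burnt (F count now 1)
Step 6: +0 fires, +1 burnt (F count now 0)
Fire out after step 6
Initially T: 17, now '.': 18
Total burnt (originally-T cells now '.'): 10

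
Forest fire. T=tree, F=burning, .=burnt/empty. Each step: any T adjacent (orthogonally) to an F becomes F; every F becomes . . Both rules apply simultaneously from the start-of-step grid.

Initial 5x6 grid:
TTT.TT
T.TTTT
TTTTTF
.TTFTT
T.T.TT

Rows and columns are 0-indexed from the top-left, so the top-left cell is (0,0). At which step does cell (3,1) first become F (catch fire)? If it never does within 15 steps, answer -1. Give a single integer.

Step 1: cell (3,1)='T' (+6 fires, +2 burnt)
Step 2: cell (3,1)='F' (+8 fires, +6 burnt)
  -> target ignites at step 2
Step 3: cell (3,1)='.' (+3 fires, +8 burnt)
Step 4: cell (3,1)='.' (+2 fires, +3 burnt)
Step 5: cell (3,1)='.' (+2 fires, +2 burnt)
Step 6: cell (3,1)='.' (+1 fires, +2 burnt)
Step 7: cell (3,1)='.' (+0 fires, +1 burnt)
  fire out at step 7

2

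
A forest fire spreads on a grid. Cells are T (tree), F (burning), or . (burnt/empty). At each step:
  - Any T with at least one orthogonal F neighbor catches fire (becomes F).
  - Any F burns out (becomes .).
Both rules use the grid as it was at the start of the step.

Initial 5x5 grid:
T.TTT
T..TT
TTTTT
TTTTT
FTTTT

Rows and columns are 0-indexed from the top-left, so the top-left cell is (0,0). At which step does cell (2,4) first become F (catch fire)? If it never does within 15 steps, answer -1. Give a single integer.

Step 1: cell (2,4)='T' (+2 fires, +1 burnt)
Step 2: cell (2,4)='T' (+3 fires, +2 burnt)
Step 3: cell (2,4)='T' (+4 fires, +3 burnt)
Step 4: cell (2,4)='T' (+4 fires, +4 burnt)
Step 5: cell (2,4)='T' (+2 fires, +4 burnt)
Step 6: cell (2,4)='F' (+2 fires, +2 burnt)
  -> target ignites at step 6
Step 7: cell (2,4)='.' (+2 fires, +2 burnt)
Step 8: cell (2,4)='.' (+2 fires, +2 burnt)
Step 9: cell (2,4)='.' (+0 fires, +2 burnt)
  fire out at step 9

6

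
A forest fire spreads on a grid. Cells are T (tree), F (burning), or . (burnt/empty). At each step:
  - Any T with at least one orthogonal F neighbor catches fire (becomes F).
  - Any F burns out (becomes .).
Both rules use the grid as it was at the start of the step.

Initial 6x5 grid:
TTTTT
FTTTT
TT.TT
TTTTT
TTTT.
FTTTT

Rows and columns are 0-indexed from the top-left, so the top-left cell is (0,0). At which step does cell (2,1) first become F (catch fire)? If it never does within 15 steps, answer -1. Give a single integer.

Step 1: cell (2,1)='T' (+5 fires, +2 burnt)
Step 2: cell (2,1)='F' (+6 fires, +5 burnt)
  -> target ignites at step 2
Step 3: cell (2,1)='.' (+5 fires, +6 burnt)
Step 4: cell (2,1)='.' (+6 fires, +5 burnt)
Step 5: cell (2,1)='.' (+3 fires, +6 burnt)
Step 6: cell (2,1)='.' (+1 fires, +3 burnt)
Step 7: cell (2,1)='.' (+0 fires, +1 burnt)
  fire out at step 7

2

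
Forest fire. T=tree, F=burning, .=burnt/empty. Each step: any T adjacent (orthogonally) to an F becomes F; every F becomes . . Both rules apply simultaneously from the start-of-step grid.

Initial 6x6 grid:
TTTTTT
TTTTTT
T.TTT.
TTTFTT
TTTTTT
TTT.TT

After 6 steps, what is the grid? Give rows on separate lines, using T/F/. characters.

Step 1: 4 trees catch fire, 1 burn out
  TTTTTT
  TTTTTT
  T.TFT.
  TTF.FT
  TTTFTT
  TTT.TT
Step 2: 7 trees catch fire, 4 burn out
  TTTTTT
  TTTFTT
  T.F.F.
  TF...F
  TTF.FT
  TTT.TT
Step 3: 8 trees catch fire, 7 burn out
  TTTFTT
  TTF.FT
  T.....
  F.....
  TF...F
  TTF.FT
Step 4: 8 trees catch fire, 8 burn out
  TTF.FT
  TF...F
  F.....
  ......
  F.....
  TF...F
Step 5: 4 trees catch fire, 8 burn out
  TF...F
  F.....
  ......
  ......
  ......
  F.....
Step 6: 1 trees catch fire, 4 burn out
  F.....
  ......
  ......
  ......
  ......
  ......

F.....
......
......
......
......
......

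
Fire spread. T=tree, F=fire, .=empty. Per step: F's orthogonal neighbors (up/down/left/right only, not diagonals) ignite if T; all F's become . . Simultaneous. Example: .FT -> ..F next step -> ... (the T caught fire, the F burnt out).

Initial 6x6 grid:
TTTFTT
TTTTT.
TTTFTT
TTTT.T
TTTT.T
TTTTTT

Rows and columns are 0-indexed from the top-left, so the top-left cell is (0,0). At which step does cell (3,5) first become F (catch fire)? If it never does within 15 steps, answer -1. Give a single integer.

Step 1: cell (3,5)='T' (+6 fires, +2 burnt)
Step 2: cell (3,5)='T' (+8 fires, +6 burnt)
Step 3: cell (3,5)='F' (+7 fires, +8 burnt)
  -> target ignites at step 3
Step 4: cell (3,5)='.' (+6 fires, +7 burnt)
Step 5: cell (3,5)='.' (+3 fires, +6 burnt)
Step 6: cell (3,5)='.' (+1 fires, +3 burnt)
Step 7: cell (3,5)='.' (+0 fires, +1 burnt)
  fire out at step 7

3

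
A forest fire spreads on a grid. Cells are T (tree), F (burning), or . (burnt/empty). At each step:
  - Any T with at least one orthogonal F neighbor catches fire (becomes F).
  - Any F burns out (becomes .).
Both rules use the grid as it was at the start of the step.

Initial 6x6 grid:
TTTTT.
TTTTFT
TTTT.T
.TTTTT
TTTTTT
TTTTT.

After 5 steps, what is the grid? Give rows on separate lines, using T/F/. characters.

Step 1: 3 trees catch fire, 1 burn out
  TTTTF.
  TTTF.F
  TTTT.T
  .TTTTT
  TTTTTT
  TTTTT.
Step 2: 4 trees catch fire, 3 burn out
  TTTF..
  TTF...
  TTTF.F
  .TTTTT
  TTTTTT
  TTTTT.
Step 3: 5 trees catch fire, 4 burn out
  TTF...
  TF....
  TTF...
  .TTFTF
  TTTTTT
  TTTTT.
Step 4: 7 trees catch fire, 5 burn out
  TF....
  F.....
  TF....
  .TF.F.
  TTTFTF
  TTTTT.
Step 5: 6 trees catch fire, 7 burn out
  F.....
  ......
  F.....
  .F....
  TTF.F.
  TTTFT.

F.....
......
F.....
.F....
TTF.F.
TTTFT.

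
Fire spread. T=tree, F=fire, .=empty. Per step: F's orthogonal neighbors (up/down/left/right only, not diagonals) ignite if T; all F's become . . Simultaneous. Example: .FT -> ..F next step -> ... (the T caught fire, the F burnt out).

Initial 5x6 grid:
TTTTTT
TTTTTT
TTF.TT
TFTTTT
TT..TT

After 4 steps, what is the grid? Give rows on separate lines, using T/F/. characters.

Step 1: 5 trees catch fire, 2 burn out
  TTTTTT
  TTFTTT
  TF..TT
  F.FTTT
  TF..TT
Step 2: 6 trees catch fire, 5 burn out
  TTFTTT
  TF.FTT
  F...TT
  ...FTT
  F...TT
Step 3: 5 trees catch fire, 6 burn out
  TF.FTT
  F...FT
  ....TT
  ....FT
  ....TT
Step 4: 6 trees catch fire, 5 burn out
  F...FT
  .....F
  ....FT
  .....F
  ....FT

F...FT
.....F
....FT
.....F
....FT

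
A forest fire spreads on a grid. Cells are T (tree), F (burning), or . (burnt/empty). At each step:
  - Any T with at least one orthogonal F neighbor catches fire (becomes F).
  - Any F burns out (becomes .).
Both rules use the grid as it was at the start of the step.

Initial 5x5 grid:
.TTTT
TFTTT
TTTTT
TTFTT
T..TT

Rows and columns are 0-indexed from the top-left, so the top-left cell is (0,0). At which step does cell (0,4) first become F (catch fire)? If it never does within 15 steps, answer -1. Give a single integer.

Step 1: cell (0,4)='T' (+7 fires, +2 burnt)
Step 2: cell (0,4)='T' (+7 fires, +7 burnt)
Step 3: cell (0,4)='T' (+5 fires, +7 burnt)
Step 4: cell (0,4)='F' (+1 fires, +5 burnt)
  -> target ignites at step 4
Step 5: cell (0,4)='.' (+0 fires, +1 burnt)
  fire out at step 5

4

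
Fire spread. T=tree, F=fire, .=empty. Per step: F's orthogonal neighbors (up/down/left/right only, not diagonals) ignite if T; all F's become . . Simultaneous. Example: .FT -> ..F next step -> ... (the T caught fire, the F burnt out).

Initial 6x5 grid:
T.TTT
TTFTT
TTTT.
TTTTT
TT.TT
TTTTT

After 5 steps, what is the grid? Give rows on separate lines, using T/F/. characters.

Step 1: 4 trees catch fire, 1 burn out
  T.FTT
  TF.FT
  TTFT.
  TTTTT
  TT.TT
  TTTTT
Step 2: 6 trees catch fire, 4 burn out
  T..FT
  F...F
  TF.F.
  TTFTT
  TT.TT
  TTTTT
Step 3: 5 trees catch fire, 6 burn out
  F...F
  .....
  F....
  TF.FT
  TT.TT
  TTTTT
Step 4: 4 trees catch fire, 5 burn out
  .....
  .....
  .....
  F...F
  TF.FT
  TTTTT
Step 5: 4 trees catch fire, 4 burn out
  .....
  .....
  .....
  .....
  F...F
  TFTFT

.....
.....
.....
.....
F...F
TFTFT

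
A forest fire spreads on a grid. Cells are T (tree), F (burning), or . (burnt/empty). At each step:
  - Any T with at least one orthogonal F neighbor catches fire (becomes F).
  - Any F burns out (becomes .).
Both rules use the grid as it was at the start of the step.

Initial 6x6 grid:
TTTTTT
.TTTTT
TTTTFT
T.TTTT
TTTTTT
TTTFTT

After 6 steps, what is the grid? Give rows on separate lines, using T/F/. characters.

Step 1: 7 trees catch fire, 2 burn out
  TTTTTT
  .TTTFT
  TTTF.F
  T.TTFT
  TTTFTT
  TTF.FT
Step 2: 10 trees catch fire, 7 burn out
  TTTTFT
  .TTF.F
  TTF...
  T.TF.F
  TTF.FT
  TF...F
Step 3: 8 trees catch fire, 10 burn out
  TTTF.F
  .TF...
  TF....
  T.F...
  TF...F
  F.....
Step 4: 4 trees catch fire, 8 burn out
  TTF...
  .F....
  F.....
  T.....
  F.....
  ......
Step 5: 2 trees catch fire, 4 burn out
  TF....
  ......
  ......
  F.....
  ......
  ......
Step 6: 1 trees catch fire, 2 burn out
  F.....
  ......
  ......
  ......
  ......
  ......

F.....
......
......
......
......
......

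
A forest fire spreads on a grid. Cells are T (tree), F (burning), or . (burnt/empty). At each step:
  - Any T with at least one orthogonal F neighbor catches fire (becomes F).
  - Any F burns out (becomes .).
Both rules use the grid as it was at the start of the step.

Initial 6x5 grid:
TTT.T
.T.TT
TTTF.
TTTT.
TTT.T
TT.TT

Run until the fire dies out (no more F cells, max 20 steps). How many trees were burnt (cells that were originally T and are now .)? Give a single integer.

Answer: 19

Derivation:
Step 1: +3 fires, +1 burnt (F count now 3)
Step 2: +3 fires, +3 burnt (F count now 3)
Step 3: +5 fires, +3 burnt (F count now 5)
Step 4: +3 fires, +5 burnt (F count now 3)
Step 5: +4 fires, +3 burnt (F count now 4)
Step 6: +1 fires, +4 burnt (F count now 1)
Step 7: +0 fires, +1 burnt (F count now 0)
Fire out after step 7
Initially T: 22, now '.': 27
Total burnt (originally-T cells now '.'): 19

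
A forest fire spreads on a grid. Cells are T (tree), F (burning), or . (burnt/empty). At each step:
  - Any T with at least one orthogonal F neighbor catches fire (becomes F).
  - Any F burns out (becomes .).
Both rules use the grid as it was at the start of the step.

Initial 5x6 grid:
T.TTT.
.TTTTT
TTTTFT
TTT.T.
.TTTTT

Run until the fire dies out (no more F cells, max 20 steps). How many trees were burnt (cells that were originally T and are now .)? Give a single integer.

Step 1: +4 fires, +1 burnt (F count now 4)
Step 2: +5 fires, +4 burnt (F count now 5)
Step 3: +6 fires, +5 burnt (F count now 6)
Step 4: +5 fires, +6 burnt (F count now 5)
Step 5: +2 fires, +5 burnt (F count now 2)
Step 6: +0 fires, +2 burnt (F count now 0)
Fire out after step 6
Initially T: 23, now '.': 29
Total burnt (originally-T cells now '.'): 22

Answer: 22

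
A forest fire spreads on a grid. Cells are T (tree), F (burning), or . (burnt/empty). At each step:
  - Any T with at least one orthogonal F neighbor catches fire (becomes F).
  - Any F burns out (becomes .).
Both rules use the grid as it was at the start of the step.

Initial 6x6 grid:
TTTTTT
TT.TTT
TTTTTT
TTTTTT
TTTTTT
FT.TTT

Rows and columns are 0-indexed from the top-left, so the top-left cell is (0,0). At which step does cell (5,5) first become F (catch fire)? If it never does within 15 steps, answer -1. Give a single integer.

Step 1: cell (5,5)='T' (+2 fires, +1 burnt)
Step 2: cell (5,5)='T' (+2 fires, +2 burnt)
Step 3: cell (5,5)='T' (+3 fires, +2 burnt)
Step 4: cell (5,5)='T' (+4 fires, +3 burnt)
Step 5: cell (5,5)='T' (+6 fires, +4 burnt)
Step 6: cell (5,5)='T' (+5 fires, +6 burnt)
Step 7: cell (5,5)='F' (+5 fires, +5 burnt)
  -> target ignites at step 7
Step 8: cell (5,5)='.' (+3 fires, +5 burnt)
Step 9: cell (5,5)='.' (+2 fires, +3 burnt)
Step 10: cell (5,5)='.' (+1 fires, +2 burnt)
Step 11: cell (5,5)='.' (+0 fires, +1 burnt)
  fire out at step 11

7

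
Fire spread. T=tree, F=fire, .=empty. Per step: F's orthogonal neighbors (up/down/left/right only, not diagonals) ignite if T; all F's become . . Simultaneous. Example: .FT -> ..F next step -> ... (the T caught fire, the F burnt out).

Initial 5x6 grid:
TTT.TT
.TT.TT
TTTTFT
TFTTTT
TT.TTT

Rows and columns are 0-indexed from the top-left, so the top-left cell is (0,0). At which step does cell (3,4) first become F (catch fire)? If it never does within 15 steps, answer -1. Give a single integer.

Step 1: cell (3,4)='F' (+8 fires, +2 burnt)
  -> target ignites at step 1
Step 2: cell (3,4)='.' (+9 fires, +8 burnt)
Step 3: cell (3,4)='.' (+5 fires, +9 burnt)
Step 4: cell (3,4)='.' (+2 fires, +5 burnt)
Step 5: cell (3,4)='.' (+0 fires, +2 burnt)
  fire out at step 5

1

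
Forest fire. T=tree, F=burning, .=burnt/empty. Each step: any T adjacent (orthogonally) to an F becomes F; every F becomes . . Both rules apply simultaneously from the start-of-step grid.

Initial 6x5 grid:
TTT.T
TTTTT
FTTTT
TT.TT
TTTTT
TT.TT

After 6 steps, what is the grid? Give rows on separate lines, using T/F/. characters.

Step 1: 3 trees catch fire, 1 burn out
  TTT.T
  FTTTT
  .FTTT
  FT.TT
  TTTTT
  TT.TT
Step 2: 5 trees catch fire, 3 burn out
  FTT.T
  .FTTT
  ..FTT
  .F.TT
  FTTTT
  TT.TT
Step 3: 5 trees catch fire, 5 burn out
  .FT.T
  ..FTT
  ...FT
  ...TT
  .FTTT
  FT.TT
Step 4: 6 trees catch fire, 5 burn out
  ..F.T
  ...FT
  ....F
  ...FT
  ..FTT
  .F.TT
Step 5: 3 trees catch fire, 6 burn out
  ....T
  ....F
  .....
  ....F
  ...FT
  ...TT
Step 6: 3 trees catch fire, 3 burn out
  ....F
  .....
  .....
  .....
  ....F
  ...FT

....F
.....
.....
.....
....F
...FT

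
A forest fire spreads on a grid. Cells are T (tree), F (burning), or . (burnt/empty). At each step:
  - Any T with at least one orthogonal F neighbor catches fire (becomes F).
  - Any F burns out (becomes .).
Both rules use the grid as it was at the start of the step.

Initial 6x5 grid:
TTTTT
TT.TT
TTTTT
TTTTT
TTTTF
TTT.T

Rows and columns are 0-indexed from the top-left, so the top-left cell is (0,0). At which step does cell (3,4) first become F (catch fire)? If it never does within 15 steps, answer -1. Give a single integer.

Step 1: cell (3,4)='F' (+3 fires, +1 burnt)
  -> target ignites at step 1
Step 2: cell (3,4)='.' (+3 fires, +3 burnt)
Step 3: cell (3,4)='.' (+5 fires, +3 burnt)
Step 4: cell (3,4)='.' (+6 fires, +5 burnt)
Step 5: cell (3,4)='.' (+4 fires, +6 burnt)
Step 6: cell (3,4)='.' (+3 fires, +4 burnt)
Step 7: cell (3,4)='.' (+2 fires, +3 burnt)
Step 8: cell (3,4)='.' (+1 fires, +2 burnt)
Step 9: cell (3,4)='.' (+0 fires, +1 burnt)
  fire out at step 9

1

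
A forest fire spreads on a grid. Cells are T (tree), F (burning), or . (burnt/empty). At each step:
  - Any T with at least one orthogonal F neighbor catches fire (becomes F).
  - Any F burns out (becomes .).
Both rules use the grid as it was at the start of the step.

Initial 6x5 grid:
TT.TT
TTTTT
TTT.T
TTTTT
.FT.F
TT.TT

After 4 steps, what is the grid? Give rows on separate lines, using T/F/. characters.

Step 1: 5 trees catch fire, 2 burn out
  TT.TT
  TTTTT
  TTT.T
  TFTTF
  ..F..
  TF.TF
Step 2: 7 trees catch fire, 5 burn out
  TT.TT
  TTTTT
  TFT.F
  F.FF.
  .....
  F..F.
Step 3: 4 trees catch fire, 7 burn out
  TT.TT
  TFTTF
  F.F..
  .....
  .....
  .....
Step 4: 5 trees catch fire, 4 burn out
  TF.TF
  F.FF.
  .....
  .....
  .....
  .....

TF.TF
F.FF.
.....
.....
.....
.....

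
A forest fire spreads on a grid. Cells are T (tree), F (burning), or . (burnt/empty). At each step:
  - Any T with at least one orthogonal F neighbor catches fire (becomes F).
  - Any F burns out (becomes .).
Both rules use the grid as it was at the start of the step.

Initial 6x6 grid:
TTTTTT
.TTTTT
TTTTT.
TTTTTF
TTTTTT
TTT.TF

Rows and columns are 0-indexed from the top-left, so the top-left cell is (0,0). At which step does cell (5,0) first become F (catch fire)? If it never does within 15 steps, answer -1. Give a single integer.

Step 1: cell (5,0)='T' (+3 fires, +2 burnt)
Step 2: cell (5,0)='T' (+3 fires, +3 burnt)
Step 3: cell (5,0)='T' (+4 fires, +3 burnt)
Step 4: cell (5,0)='T' (+6 fires, +4 burnt)
Step 5: cell (5,0)='T' (+7 fires, +6 burnt)
Step 6: cell (5,0)='T' (+5 fires, +7 burnt)
Step 7: cell (5,0)='F' (+2 fires, +5 burnt)
  -> target ignites at step 7
Step 8: cell (5,0)='.' (+1 fires, +2 burnt)
Step 9: cell (5,0)='.' (+0 fires, +1 burnt)
  fire out at step 9

7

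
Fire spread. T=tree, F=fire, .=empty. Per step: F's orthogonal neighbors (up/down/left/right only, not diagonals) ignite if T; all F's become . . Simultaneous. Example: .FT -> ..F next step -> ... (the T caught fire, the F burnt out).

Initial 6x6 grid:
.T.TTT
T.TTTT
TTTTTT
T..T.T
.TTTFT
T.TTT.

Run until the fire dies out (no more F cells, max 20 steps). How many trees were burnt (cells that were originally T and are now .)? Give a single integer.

Answer: 24

Derivation:
Step 1: +3 fires, +1 burnt (F count now 3)
Step 2: +4 fires, +3 burnt (F count now 4)
Step 3: +4 fires, +4 burnt (F count now 4)
Step 4: +4 fires, +4 burnt (F count now 4)
Step 5: +5 fires, +4 burnt (F count now 5)
Step 6: +2 fires, +5 burnt (F count now 2)
Step 7: +2 fires, +2 burnt (F count now 2)
Step 8: +0 fires, +2 burnt (F count now 0)
Fire out after step 8
Initially T: 26, now '.': 34
Total burnt (originally-T cells now '.'): 24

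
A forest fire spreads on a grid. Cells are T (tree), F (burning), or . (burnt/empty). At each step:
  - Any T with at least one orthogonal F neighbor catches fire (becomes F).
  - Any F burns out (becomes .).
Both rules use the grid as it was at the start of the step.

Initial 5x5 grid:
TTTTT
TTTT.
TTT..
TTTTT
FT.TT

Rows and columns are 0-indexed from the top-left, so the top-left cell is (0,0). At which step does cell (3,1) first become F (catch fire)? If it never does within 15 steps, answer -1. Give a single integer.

Step 1: cell (3,1)='T' (+2 fires, +1 burnt)
Step 2: cell (3,1)='F' (+2 fires, +2 burnt)
  -> target ignites at step 2
Step 3: cell (3,1)='.' (+3 fires, +2 burnt)
Step 4: cell (3,1)='.' (+4 fires, +3 burnt)
Step 5: cell (3,1)='.' (+4 fires, +4 burnt)
Step 6: cell (3,1)='.' (+3 fires, +4 burnt)
Step 7: cell (3,1)='.' (+1 fires, +3 burnt)
Step 8: cell (3,1)='.' (+1 fires, +1 burnt)
Step 9: cell (3,1)='.' (+0 fires, +1 burnt)
  fire out at step 9

2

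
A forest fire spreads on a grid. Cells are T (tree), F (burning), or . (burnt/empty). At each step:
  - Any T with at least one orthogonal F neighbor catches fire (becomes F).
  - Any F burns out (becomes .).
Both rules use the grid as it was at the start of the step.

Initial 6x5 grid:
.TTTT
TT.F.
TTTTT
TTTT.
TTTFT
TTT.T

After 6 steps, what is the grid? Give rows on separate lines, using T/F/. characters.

Step 1: 5 trees catch fire, 2 burn out
  .TTFT
  TT...
  TTTFT
  TTTF.
  TTF.F
  TTT.T
Step 2: 8 trees catch fire, 5 burn out
  .TF.F
  TT...
  TTF.F
  TTF..
  TF...
  TTF.F
Step 3: 5 trees catch fire, 8 burn out
  .F...
  TT...
  TF...
  TF...
  F....
  TF...
Step 4: 4 trees catch fire, 5 burn out
  .....
  TF...
  F....
  F....
  .....
  F....
Step 5: 1 trees catch fire, 4 burn out
  .....
  F....
  .....
  .....
  .....
  .....
Step 6: 0 trees catch fire, 1 burn out
  .....
  .....
  .....
  .....
  .....
  .....

.....
.....
.....
.....
.....
.....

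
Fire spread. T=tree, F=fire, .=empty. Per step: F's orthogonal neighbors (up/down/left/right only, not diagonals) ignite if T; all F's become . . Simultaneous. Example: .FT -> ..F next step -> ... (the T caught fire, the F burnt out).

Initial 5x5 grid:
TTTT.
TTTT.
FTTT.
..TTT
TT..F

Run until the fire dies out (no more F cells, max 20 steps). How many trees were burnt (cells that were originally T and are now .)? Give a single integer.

Step 1: +3 fires, +2 burnt (F count now 3)
Step 2: +4 fires, +3 burnt (F count now 4)
Step 3: +4 fires, +4 burnt (F count now 4)
Step 4: +2 fires, +4 burnt (F count now 2)
Step 5: +1 fires, +2 burnt (F count now 1)
Step 6: +0 fires, +1 burnt (F count now 0)
Fire out after step 6
Initially T: 16, now '.': 23
Total burnt (originally-T cells now '.'): 14

Answer: 14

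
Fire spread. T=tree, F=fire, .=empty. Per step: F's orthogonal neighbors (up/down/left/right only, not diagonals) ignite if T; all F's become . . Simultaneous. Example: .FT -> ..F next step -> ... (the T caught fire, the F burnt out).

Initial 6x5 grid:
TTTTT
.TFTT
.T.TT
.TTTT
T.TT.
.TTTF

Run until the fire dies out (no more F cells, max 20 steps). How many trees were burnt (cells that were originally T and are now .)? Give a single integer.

Step 1: +4 fires, +2 burnt (F count now 4)
Step 2: +7 fires, +4 burnt (F count now 7)
Step 3: +7 fires, +7 burnt (F count now 7)
Step 4: +2 fires, +7 burnt (F count now 2)
Step 5: +0 fires, +2 burnt (F count now 0)
Fire out after step 5
Initially T: 21, now '.': 29
Total burnt (originally-T cells now '.'): 20

Answer: 20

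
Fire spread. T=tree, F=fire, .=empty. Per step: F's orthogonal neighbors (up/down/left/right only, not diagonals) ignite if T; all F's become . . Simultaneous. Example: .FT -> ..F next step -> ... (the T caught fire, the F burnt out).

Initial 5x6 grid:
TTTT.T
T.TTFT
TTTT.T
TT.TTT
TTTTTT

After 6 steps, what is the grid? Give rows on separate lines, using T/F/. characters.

Step 1: 2 trees catch fire, 1 burn out
  TTTT.T
  T.TF.F
  TTTT.T
  TT.TTT
  TTTTTT
Step 2: 5 trees catch fire, 2 burn out
  TTTF.F
  T.F...
  TTTF.F
  TT.TTT
  TTTTTT
Step 3: 4 trees catch fire, 5 burn out
  TTF...
  T.....
  TTF...
  TT.FTF
  TTTTTT
Step 4: 5 trees catch fire, 4 burn out
  TF....
  T.....
  TF....
  TT..F.
  TTTFTF
Step 5: 5 trees catch fire, 5 burn out
  F.....
  T.....
  F.....
  TF....
  TTF.F.
Step 6: 3 trees catch fire, 5 burn out
  ......
  F.....
  ......
  F.....
  TF....

......
F.....
......
F.....
TF....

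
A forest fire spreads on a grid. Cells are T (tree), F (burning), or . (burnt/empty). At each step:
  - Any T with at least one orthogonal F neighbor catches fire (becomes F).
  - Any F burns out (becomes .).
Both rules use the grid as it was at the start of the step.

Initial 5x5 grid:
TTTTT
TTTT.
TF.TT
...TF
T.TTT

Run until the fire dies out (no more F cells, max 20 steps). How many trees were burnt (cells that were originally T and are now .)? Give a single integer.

Step 1: +5 fires, +2 burnt (F count now 5)
Step 2: +5 fires, +5 burnt (F count now 5)
Step 3: +4 fires, +5 burnt (F count now 4)
Step 4: +1 fires, +4 burnt (F count now 1)
Step 5: +1 fires, +1 burnt (F count now 1)
Step 6: +0 fires, +1 burnt (F count now 0)
Fire out after step 6
Initially T: 17, now '.': 24
Total burnt (originally-T cells now '.'): 16

Answer: 16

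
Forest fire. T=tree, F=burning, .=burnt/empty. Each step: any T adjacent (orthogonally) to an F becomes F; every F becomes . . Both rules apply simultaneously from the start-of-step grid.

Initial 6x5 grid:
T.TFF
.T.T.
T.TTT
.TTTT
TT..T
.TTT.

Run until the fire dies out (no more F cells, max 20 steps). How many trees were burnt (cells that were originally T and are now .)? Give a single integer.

Step 1: +2 fires, +2 burnt (F count now 2)
Step 2: +1 fires, +2 burnt (F count now 1)
Step 3: +3 fires, +1 burnt (F count now 3)
Step 4: +2 fires, +3 burnt (F count now 2)
Step 5: +2 fires, +2 burnt (F count now 2)
Step 6: +1 fires, +2 burnt (F count now 1)
Step 7: +2 fires, +1 burnt (F count now 2)
Step 8: +1 fires, +2 burnt (F count now 1)
Step 9: +1 fires, +1 burnt (F count now 1)
Step 10: +0 fires, +1 burnt (F count now 0)
Fire out after step 10
Initially T: 18, now '.': 27
Total burnt (originally-T cells now '.'): 15

Answer: 15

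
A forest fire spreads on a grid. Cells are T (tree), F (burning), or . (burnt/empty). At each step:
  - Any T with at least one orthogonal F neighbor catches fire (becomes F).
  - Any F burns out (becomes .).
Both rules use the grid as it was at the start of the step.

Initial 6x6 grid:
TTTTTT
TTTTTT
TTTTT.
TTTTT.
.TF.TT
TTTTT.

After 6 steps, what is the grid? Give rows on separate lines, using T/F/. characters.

Step 1: 3 trees catch fire, 1 burn out
  TTTTTT
  TTTTTT
  TTTTT.
  TTFTT.
  .F..TT
  TTFTT.
Step 2: 5 trees catch fire, 3 burn out
  TTTTTT
  TTTTTT
  TTFTT.
  TF.FT.
  ....TT
  TF.FT.
Step 3: 7 trees catch fire, 5 burn out
  TTTTTT
  TTFTTT
  TF.FT.
  F...F.
  ....TT
  F...F.
Step 4: 6 trees catch fire, 7 burn out
  TTFTTT
  TF.FTT
  F...F.
  ......
  ....FT
  ......
Step 5: 5 trees catch fire, 6 burn out
  TF.FTT
  F...FT
  ......
  ......
  .....F
  ......
Step 6: 3 trees catch fire, 5 burn out
  F...FT
  .....F
  ......
  ......
  ......
  ......

F...FT
.....F
......
......
......
......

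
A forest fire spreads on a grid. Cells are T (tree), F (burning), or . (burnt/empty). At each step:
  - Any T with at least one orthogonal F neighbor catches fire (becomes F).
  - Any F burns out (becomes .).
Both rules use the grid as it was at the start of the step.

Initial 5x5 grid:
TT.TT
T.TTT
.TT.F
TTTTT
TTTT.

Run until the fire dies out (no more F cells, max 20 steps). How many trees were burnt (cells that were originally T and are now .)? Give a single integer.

Answer: 16

Derivation:
Step 1: +2 fires, +1 burnt (F count now 2)
Step 2: +3 fires, +2 burnt (F count now 3)
Step 3: +4 fires, +3 burnt (F count now 4)
Step 4: +3 fires, +4 burnt (F count now 3)
Step 5: +3 fires, +3 burnt (F count now 3)
Step 6: +1 fires, +3 burnt (F count now 1)
Step 7: +0 fires, +1 burnt (F count now 0)
Fire out after step 7
Initially T: 19, now '.': 22
Total burnt (originally-T cells now '.'): 16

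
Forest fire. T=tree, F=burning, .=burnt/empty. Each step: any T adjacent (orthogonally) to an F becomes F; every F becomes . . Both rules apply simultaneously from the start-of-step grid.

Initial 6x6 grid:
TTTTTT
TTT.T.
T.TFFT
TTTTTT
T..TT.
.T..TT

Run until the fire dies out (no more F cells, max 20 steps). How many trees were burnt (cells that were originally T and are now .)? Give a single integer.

Step 1: +5 fires, +2 burnt (F count now 5)
Step 2: +6 fires, +5 burnt (F count now 6)
Step 3: +6 fires, +6 burnt (F count now 6)
Step 4: +4 fires, +6 burnt (F count now 4)
Step 5: +3 fires, +4 burnt (F count now 3)
Step 6: +0 fires, +3 burnt (F count now 0)
Fire out after step 6
Initially T: 25, now '.': 35
Total burnt (originally-T cells now '.'): 24

Answer: 24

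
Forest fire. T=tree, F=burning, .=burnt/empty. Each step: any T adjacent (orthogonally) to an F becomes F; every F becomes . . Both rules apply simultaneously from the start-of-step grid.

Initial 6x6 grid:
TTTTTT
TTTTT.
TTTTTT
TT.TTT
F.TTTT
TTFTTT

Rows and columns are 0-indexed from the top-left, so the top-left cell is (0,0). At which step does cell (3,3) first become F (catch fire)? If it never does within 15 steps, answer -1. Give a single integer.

Step 1: cell (3,3)='T' (+5 fires, +2 burnt)
Step 2: cell (3,3)='T' (+4 fires, +5 burnt)
Step 3: cell (3,3)='F' (+5 fires, +4 burnt)
  -> target ignites at step 3
Step 4: cell (3,3)='.' (+6 fires, +5 burnt)
Step 5: cell (3,3)='.' (+5 fires, +6 burnt)
Step 6: cell (3,3)='.' (+4 fires, +5 burnt)
Step 7: cell (3,3)='.' (+1 fires, +4 burnt)
Step 8: cell (3,3)='.' (+1 fires, +1 burnt)
Step 9: cell (3,3)='.' (+0 fires, +1 burnt)
  fire out at step 9

3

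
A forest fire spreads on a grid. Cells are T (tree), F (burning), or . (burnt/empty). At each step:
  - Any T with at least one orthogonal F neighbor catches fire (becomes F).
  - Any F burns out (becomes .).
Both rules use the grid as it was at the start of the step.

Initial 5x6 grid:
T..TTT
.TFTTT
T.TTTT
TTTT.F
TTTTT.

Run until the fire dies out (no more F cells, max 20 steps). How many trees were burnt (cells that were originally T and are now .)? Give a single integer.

Step 1: +4 fires, +2 burnt (F count now 4)
Step 2: +6 fires, +4 burnt (F count now 6)
Step 3: +5 fires, +6 burnt (F count now 5)
Step 4: +3 fires, +5 burnt (F count now 3)
Step 5: +3 fires, +3 burnt (F count now 3)
Step 6: +0 fires, +3 burnt (F count now 0)
Fire out after step 6
Initially T: 22, now '.': 29
Total burnt (originally-T cells now '.'): 21

Answer: 21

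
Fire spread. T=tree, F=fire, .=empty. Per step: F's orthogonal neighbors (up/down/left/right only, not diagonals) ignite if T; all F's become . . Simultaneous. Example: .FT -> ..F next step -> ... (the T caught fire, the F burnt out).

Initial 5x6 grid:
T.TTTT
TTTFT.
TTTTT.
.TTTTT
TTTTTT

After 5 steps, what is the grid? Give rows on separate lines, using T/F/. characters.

Step 1: 4 trees catch fire, 1 burn out
  T.TFTT
  TTF.F.
  TTTFT.
  .TTTTT
  TTTTTT
Step 2: 6 trees catch fire, 4 burn out
  T.F.FT
  TF....
  TTF.F.
  .TTFTT
  TTTTTT
Step 3: 6 trees catch fire, 6 burn out
  T....F
  F.....
  TF....
  .TF.FT
  TTTFTT
Step 4: 6 trees catch fire, 6 burn out
  F.....
  ......
  F.....
  .F...F
  TTF.FT
Step 5: 2 trees catch fire, 6 burn out
  ......
  ......
  ......
  ......
  TF...F

......
......
......
......
TF...F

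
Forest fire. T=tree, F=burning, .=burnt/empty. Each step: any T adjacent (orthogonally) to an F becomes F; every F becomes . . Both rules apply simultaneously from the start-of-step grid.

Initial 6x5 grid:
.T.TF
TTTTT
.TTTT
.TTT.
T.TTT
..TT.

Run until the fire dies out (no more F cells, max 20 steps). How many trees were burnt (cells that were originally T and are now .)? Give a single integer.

Step 1: +2 fires, +1 burnt (F count now 2)
Step 2: +2 fires, +2 burnt (F count now 2)
Step 3: +2 fires, +2 burnt (F count now 2)
Step 4: +3 fires, +2 burnt (F count now 3)
Step 5: +5 fires, +3 burnt (F count now 5)
Step 6: +4 fires, +5 burnt (F count now 4)
Step 7: +1 fires, +4 burnt (F count now 1)
Step 8: +0 fires, +1 burnt (F count now 0)
Fire out after step 8
Initially T: 20, now '.': 29
Total burnt (originally-T cells now '.'): 19

Answer: 19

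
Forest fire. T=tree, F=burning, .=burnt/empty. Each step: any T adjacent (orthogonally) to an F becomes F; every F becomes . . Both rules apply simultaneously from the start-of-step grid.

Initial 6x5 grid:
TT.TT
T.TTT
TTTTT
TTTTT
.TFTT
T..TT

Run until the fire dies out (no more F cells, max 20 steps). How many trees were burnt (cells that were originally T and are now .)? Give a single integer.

Answer: 23

Derivation:
Step 1: +3 fires, +1 burnt (F count now 3)
Step 2: +5 fires, +3 burnt (F count now 5)
Step 3: +6 fires, +5 burnt (F count now 6)
Step 4: +3 fires, +6 burnt (F count now 3)
Step 5: +3 fires, +3 burnt (F count now 3)
Step 6: +2 fires, +3 burnt (F count now 2)
Step 7: +1 fires, +2 burnt (F count now 1)
Step 8: +0 fires, +1 burnt (F count now 0)
Fire out after step 8
Initially T: 24, now '.': 29
Total burnt (originally-T cells now '.'): 23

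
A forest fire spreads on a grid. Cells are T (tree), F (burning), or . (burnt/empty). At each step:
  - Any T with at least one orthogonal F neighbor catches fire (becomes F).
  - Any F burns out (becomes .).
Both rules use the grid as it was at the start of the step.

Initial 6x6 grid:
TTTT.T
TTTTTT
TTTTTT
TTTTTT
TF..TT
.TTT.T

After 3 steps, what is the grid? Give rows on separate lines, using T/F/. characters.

Step 1: 3 trees catch fire, 1 burn out
  TTTT.T
  TTTTTT
  TTTTTT
  TFTTTT
  F...TT
  .FTT.T
Step 2: 4 trees catch fire, 3 burn out
  TTTT.T
  TTTTTT
  TFTTTT
  F.FTTT
  ....TT
  ..FT.T
Step 3: 5 trees catch fire, 4 burn out
  TTTT.T
  TFTTTT
  F.FTTT
  ...FTT
  ....TT
  ...F.T

TTTT.T
TFTTTT
F.FTTT
...FTT
....TT
...F.T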